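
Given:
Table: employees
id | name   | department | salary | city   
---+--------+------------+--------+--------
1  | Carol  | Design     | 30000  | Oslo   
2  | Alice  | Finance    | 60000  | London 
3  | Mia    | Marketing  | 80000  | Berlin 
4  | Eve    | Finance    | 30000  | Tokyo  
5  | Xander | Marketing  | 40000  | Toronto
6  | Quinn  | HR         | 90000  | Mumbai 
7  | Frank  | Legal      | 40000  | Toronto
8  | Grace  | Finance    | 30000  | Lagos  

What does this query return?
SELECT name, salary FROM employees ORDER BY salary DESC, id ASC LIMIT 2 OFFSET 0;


Sort by salary DESC (id ASC tiebreak), then skip 0 and take 2
Rows 1 through 2

2 rows:
Quinn, 90000
Mia, 80000


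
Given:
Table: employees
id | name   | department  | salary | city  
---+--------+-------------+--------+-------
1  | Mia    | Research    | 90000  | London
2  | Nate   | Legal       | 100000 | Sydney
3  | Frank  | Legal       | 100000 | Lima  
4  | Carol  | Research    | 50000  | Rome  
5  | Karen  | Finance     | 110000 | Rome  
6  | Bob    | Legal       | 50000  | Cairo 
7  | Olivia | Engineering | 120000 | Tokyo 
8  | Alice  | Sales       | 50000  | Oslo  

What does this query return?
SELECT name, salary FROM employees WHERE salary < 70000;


Filtering: salary < 70000
Matching: 3 rows

3 rows:
Carol, 50000
Bob, 50000
Alice, 50000


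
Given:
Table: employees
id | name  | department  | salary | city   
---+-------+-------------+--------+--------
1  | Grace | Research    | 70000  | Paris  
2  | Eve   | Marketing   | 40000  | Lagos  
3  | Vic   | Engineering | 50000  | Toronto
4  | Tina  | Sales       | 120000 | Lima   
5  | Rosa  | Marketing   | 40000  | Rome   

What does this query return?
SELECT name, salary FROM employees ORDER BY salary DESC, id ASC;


Sorting by salary DESC, then id ASC for ties

5 rows:
Tina, 120000
Grace, 70000
Vic, 50000
Eve, 40000
Rosa, 40000


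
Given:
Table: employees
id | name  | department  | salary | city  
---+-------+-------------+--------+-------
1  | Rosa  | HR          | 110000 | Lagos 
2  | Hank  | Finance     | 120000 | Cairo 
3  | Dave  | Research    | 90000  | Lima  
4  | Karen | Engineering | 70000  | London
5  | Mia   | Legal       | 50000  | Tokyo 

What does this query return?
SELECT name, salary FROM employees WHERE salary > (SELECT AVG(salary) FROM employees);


Subquery: AVG(salary) = 88000.0
Filtering: salary > 88000.0
  Rosa (110000) -> MATCH
  Hank (120000) -> MATCH
  Dave (90000) -> MATCH


3 rows:
Rosa, 110000
Hank, 120000
Dave, 90000


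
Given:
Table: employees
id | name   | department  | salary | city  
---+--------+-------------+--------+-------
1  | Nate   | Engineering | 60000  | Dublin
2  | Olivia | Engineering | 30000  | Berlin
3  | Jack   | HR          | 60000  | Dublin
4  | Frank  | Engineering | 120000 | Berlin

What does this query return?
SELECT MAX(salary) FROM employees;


Salaries: 60000, 30000, 60000, 120000
MAX = 120000

120000


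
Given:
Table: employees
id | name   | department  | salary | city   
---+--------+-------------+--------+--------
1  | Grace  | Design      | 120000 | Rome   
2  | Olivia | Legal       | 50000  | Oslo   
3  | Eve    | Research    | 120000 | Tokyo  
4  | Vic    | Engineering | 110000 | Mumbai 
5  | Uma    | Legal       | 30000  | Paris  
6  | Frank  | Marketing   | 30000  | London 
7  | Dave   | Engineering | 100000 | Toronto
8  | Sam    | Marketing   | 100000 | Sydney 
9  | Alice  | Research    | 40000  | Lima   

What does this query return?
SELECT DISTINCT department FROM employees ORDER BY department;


All 'department' values (row order): Design, Legal, Research, Engineering, Legal, Marketing, Engineering, Marketing, Research
Removing duplicates leaves 5 unique value(s).

5 values:
Design
Engineering
Legal
Marketing
Research


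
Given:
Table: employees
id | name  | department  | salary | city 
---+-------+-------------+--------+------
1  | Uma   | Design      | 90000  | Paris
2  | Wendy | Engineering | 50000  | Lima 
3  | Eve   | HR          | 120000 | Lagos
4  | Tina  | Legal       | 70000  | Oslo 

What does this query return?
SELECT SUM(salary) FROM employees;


SUM(salary) = 90000 + 50000 + 120000 + 70000 = 330000

330000


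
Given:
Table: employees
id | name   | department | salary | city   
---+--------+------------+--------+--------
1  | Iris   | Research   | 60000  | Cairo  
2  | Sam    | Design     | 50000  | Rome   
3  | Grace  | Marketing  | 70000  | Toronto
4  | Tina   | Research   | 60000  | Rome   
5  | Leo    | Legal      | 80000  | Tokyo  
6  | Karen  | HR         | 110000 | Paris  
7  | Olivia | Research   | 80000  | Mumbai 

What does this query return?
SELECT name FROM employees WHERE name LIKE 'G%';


LIKE 'G%' matches names starting with 'G'
Matching: 1

1 rows:
Grace


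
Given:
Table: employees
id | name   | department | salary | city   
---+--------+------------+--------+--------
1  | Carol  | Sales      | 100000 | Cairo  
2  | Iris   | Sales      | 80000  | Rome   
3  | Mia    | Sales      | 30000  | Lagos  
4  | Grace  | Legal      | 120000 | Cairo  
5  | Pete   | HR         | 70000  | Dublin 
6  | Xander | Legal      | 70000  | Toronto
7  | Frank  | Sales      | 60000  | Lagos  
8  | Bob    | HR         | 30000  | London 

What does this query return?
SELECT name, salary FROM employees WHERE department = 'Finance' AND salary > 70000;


Filtering: department = 'Finance' AND salary > 70000
Matching: 0 rows

Empty result set (0 rows)


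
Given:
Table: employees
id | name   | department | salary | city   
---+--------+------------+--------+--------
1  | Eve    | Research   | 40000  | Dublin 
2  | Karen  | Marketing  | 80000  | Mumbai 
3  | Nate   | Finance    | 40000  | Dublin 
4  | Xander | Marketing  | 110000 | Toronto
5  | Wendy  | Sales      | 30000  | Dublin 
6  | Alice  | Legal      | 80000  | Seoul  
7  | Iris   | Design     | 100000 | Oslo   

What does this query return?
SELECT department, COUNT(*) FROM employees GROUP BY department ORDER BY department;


Assigning each row to its department group:
  Eve -> Research
  Karen -> Marketing
  Nate -> Finance
  Xander -> Marketing
  Wendy -> Sales
  Alice -> Legal
  Iris -> Design


6 groups:
Design, 1
Finance, 1
Legal, 1
Marketing, 2
Research, 1
Sales, 1


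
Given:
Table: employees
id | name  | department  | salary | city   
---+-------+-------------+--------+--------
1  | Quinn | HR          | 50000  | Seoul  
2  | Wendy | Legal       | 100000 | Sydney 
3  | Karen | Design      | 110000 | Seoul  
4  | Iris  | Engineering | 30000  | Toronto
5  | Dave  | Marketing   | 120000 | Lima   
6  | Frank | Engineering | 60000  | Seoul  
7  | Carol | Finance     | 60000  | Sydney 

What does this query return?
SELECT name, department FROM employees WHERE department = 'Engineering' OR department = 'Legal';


Filtering: department = 'Engineering' OR 'Legal'
Matching: 3 rows

3 rows:
Wendy, Legal
Iris, Engineering
Frank, Engineering


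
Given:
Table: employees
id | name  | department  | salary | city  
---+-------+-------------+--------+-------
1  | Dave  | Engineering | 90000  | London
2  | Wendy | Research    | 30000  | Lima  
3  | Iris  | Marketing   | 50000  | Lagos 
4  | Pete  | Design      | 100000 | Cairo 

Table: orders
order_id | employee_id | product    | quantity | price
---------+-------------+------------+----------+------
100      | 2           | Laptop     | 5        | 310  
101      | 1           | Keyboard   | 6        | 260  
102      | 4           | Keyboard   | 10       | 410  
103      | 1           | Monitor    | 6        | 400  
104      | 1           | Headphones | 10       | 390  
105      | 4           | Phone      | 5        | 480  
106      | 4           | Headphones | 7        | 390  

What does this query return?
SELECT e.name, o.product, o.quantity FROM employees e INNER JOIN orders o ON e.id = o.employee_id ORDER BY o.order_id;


Joining employees.id = orders.employee_id:
  employee Wendy (id=2) -> order Laptop
  employee Dave (id=1) -> order Keyboard
  employee Pete (id=4) -> order Keyboard
  employee Dave (id=1) -> order Monitor
  employee Dave (id=1) -> order Headphones
  employee Pete (id=4) -> order Phone
  employee Pete (id=4) -> order Headphones


7 rows:
Wendy, Laptop, 5
Dave, Keyboard, 6
Pete, Keyboard, 10
Dave, Monitor, 6
Dave, Headphones, 10
Pete, Phone, 5
Pete, Headphones, 7


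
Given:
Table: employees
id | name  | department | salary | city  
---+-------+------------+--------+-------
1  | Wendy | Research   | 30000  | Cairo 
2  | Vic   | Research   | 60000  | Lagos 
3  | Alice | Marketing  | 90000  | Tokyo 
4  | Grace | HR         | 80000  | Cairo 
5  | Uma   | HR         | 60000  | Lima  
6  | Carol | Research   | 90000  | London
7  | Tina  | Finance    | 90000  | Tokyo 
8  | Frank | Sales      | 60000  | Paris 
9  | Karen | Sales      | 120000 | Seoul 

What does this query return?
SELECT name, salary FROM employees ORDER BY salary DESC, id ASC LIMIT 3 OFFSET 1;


Sort by salary DESC (id ASC tiebreak), then skip 1 and take 3
Rows 2 through 4

3 rows:
Alice, 90000
Carol, 90000
Tina, 90000


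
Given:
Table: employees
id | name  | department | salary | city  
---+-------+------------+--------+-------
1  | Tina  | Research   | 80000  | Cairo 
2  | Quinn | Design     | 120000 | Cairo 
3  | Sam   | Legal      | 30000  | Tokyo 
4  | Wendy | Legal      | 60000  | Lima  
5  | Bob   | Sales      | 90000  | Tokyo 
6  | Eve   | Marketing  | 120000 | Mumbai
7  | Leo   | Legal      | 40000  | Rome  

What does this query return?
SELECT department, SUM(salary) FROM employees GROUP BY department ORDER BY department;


Summing salary within each department:
  Design: 120000 = 120000
  Legal: 30000 + 60000 + 40000 = 130000
  Marketing: 120000 = 120000
  Research: 80000 = 80000
  Sales: 90000 = 90000


5 groups:
Design, 120000
Legal, 130000
Marketing, 120000
Research, 80000
Sales, 90000


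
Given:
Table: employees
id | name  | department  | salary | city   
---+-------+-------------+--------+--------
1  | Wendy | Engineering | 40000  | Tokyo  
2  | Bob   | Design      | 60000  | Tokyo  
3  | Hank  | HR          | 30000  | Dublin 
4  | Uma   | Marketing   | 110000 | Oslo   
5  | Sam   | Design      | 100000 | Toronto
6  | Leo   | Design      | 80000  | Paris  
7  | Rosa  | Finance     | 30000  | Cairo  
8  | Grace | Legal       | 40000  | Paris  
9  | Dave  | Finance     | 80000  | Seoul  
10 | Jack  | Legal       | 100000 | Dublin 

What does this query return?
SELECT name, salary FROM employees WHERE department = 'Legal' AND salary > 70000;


Filtering: department = 'Legal' AND salary > 70000
Matching: 1 rows

1 rows:
Jack, 100000


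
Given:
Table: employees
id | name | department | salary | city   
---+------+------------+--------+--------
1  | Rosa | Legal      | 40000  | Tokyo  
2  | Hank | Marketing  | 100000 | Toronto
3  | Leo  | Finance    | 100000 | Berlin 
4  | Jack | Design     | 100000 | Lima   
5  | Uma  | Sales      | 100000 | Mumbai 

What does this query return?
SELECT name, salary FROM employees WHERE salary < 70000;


Filtering: salary < 70000
Matching: 1 rows

1 rows:
Rosa, 40000


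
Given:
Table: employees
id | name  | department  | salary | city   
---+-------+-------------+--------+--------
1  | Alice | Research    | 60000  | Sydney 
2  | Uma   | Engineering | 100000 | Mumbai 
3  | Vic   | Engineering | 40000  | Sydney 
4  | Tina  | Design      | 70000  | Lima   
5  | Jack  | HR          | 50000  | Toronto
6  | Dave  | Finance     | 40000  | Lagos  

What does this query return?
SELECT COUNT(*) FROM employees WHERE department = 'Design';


Counting rows where department = 'Design'
  Tina -> MATCH


1


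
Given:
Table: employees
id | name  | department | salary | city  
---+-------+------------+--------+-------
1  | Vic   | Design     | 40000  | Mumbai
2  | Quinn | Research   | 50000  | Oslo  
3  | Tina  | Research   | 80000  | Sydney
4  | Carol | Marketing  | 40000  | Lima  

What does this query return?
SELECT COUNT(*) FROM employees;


COUNT(*) counts all rows

4


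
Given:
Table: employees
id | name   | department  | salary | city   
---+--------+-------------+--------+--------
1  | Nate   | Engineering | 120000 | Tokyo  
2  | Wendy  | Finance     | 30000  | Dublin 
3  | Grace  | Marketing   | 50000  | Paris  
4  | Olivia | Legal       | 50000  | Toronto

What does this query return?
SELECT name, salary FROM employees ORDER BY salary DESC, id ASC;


Sorting by salary DESC, then id ASC for ties

4 rows:
Nate, 120000
Grace, 50000
Olivia, 50000
Wendy, 30000


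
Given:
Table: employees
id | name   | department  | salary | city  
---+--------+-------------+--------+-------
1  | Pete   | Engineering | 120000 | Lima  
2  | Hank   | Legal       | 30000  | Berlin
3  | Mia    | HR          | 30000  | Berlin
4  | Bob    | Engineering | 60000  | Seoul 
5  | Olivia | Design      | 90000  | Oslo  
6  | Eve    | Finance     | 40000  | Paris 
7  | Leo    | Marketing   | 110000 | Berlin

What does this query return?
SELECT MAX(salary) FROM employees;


Salaries: 120000, 30000, 30000, 60000, 90000, 40000, 110000
MAX = 120000

120000


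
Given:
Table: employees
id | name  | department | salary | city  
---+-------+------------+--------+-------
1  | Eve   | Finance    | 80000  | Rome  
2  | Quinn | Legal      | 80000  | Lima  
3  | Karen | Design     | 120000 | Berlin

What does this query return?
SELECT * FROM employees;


SELECT * returns all 3 rows with all columns

3 rows:
1, Eve, Finance, 80000, Rome
2, Quinn, Legal, 80000, Lima
3, Karen, Design, 120000, Berlin


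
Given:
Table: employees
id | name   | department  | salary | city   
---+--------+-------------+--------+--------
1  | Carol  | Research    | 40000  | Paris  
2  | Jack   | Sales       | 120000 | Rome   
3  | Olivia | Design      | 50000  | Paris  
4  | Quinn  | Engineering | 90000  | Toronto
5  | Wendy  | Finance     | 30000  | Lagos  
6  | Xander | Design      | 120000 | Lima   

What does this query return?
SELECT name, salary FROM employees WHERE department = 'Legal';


Filtering: department = 'Legal'
Matching rows: 0

Empty result set (0 rows)


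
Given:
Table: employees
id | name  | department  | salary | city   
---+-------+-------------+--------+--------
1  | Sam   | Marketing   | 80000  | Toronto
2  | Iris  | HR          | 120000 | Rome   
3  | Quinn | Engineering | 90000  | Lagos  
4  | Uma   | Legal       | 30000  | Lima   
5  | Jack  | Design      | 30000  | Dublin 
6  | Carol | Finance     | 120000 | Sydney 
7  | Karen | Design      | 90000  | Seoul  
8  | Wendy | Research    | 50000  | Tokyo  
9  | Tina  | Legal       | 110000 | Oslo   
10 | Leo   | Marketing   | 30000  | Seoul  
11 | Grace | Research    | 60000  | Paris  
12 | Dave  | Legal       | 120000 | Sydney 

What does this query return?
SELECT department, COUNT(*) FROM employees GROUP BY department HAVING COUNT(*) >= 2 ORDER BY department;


Groups with count >= 2:
  Design: 2 -> PASS
  Legal: 3 -> PASS
  Marketing: 2 -> PASS
  Research: 2 -> PASS
  Engineering: 1 -> filtered out
  Finance: 1 -> filtered out
  HR: 1 -> filtered out


4 groups:
Design, 2
Legal, 3
Marketing, 2
Research, 2


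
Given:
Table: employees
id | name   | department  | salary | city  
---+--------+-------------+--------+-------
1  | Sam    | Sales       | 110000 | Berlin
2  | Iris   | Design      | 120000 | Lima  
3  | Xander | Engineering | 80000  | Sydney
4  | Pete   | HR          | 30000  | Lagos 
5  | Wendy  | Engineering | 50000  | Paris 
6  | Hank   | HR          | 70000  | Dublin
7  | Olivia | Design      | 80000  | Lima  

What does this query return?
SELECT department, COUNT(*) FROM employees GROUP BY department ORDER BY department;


Assigning each row to its department group:
  Sam -> Sales
  Iris -> Design
  Xander -> Engineering
  Pete -> HR
  Wendy -> Engineering
  Hank -> HR
  Olivia -> Design


4 groups:
Design, 2
Engineering, 2
HR, 2
Sales, 1


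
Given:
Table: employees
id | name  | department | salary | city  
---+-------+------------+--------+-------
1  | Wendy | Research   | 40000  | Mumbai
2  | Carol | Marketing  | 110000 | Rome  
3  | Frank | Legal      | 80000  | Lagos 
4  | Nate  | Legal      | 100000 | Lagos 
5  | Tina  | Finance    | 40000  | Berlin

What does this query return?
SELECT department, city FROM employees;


Projecting columns: department, city

5 rows:
Research, Mumbai
Marketing, Rome
Legal, Lagos
Legal, Lagos
Finance, Berlin


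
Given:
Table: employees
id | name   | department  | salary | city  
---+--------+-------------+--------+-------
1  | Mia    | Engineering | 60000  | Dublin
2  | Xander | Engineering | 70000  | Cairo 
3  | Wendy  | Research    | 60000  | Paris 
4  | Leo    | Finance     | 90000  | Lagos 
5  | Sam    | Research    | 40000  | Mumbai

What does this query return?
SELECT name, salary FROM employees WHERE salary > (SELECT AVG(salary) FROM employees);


Subquery: AVG(salary) = 64000.0
Filtering: salary > 64000.0
  Xander (70000) -> MATCH
  Leo (90000) -> MATCH


2 rows:
Xander, 70000
Leo, 90000


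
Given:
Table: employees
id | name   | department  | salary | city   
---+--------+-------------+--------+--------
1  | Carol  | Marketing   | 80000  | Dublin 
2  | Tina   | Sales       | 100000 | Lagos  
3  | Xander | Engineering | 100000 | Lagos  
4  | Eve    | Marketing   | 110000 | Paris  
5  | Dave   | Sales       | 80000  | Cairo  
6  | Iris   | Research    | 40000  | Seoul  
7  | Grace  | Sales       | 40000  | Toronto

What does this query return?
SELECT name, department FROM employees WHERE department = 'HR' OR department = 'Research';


Filtering: department = 'HR' OR 'Research'
Matching: 1 rows

1 rows:
Iris, Research


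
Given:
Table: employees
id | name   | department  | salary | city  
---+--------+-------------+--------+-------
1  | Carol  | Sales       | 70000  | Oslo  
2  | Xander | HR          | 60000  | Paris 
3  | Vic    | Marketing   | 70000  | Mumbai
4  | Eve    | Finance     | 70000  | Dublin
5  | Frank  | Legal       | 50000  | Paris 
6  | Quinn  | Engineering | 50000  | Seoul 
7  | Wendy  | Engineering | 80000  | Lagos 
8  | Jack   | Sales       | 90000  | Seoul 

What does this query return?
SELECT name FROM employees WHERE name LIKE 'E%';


LIKE 'E%' matches names starting with 'E'
Matching: 1

1 rows:
Eve


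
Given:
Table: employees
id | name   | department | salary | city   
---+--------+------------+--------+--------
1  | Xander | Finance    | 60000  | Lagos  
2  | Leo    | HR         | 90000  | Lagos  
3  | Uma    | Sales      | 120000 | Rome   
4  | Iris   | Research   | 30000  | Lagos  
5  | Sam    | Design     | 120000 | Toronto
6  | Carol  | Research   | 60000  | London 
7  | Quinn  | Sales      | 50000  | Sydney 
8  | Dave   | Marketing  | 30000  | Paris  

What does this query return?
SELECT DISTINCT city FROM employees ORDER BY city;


All 'city' values (row order): Lagos, Lagos, Rome, Lagos, Toronto, London, Sydney, Paris
Removing duplicates leaves 6 unique value(s).

6 values:
Lagos
London
Paris
Rome
Sydney
Toronto


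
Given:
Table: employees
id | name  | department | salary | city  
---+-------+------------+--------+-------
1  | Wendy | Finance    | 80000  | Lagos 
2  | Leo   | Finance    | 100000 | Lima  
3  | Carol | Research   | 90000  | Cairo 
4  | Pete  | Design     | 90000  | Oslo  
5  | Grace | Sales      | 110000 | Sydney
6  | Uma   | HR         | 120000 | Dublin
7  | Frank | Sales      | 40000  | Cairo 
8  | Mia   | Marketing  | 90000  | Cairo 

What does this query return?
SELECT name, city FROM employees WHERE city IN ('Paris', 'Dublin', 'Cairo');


Filtering: city IN ('Paris', 'Dublin', 'Cairo')
Matching: 4 rows

4 rows:
Carol, Cairo
Uma, Dublin
Frank, Cairo
Mia, Cairo


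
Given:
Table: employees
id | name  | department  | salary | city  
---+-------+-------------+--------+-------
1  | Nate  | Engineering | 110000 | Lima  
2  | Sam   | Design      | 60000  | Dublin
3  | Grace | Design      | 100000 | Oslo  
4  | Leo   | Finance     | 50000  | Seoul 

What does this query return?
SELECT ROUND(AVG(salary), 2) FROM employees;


SUM(salary) = 320000
COUNT = 4
ROUND(AVG, 2) = ROUND(320000 / 4, 2) = 80000.0

80000.0


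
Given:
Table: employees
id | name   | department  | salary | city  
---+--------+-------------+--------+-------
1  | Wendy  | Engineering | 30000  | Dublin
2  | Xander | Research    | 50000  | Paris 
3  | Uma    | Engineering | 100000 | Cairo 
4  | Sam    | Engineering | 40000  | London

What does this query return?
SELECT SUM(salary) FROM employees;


SUM(salary) = 30000 + 50000 + 100000 + 40000 = 220000

220000


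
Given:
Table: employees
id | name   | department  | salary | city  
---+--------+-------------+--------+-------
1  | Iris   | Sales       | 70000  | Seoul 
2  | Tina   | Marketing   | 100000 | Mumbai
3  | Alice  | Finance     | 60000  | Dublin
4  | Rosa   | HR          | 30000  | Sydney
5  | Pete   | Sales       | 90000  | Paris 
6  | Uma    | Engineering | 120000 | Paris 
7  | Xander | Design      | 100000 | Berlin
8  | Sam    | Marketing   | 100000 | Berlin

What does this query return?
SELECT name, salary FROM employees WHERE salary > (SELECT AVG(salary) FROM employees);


Subquery: AVG(salary) = 83750.0
Filtering: salary > 83750.0
  Tina (100000) -> MATCH
  Pete (90000) -> MATCH
  Uma (120000) -> MATCH
  Xander (100000) -> MATCH
  Sam (100000) -> MATCH


5 rows:
Tina, 100000
Pete, 90000
Uma, 120000
Xander, 100000
Sam, 100000


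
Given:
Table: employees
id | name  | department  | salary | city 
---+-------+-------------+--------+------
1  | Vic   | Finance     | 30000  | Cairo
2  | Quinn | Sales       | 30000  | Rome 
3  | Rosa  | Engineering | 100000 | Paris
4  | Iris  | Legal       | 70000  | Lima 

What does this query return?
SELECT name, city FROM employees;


Projecting columns: name, city

4 rows:
Vic, Cairo
Quinn, Rome
Rosa, Paris
Iris, Lima


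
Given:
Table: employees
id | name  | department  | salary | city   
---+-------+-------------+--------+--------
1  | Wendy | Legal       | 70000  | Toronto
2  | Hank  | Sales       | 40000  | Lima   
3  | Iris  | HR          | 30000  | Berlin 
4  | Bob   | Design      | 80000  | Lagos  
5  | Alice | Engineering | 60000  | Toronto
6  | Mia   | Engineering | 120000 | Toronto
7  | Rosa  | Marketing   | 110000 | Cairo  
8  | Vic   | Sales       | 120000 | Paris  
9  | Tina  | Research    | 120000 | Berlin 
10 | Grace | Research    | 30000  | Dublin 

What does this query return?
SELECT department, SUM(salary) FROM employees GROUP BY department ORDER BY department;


Summing salary within each department:
  Design: 80000 = 80000
  Engineering: 60000 + 120000 = 180000
  HR: 30000 = 30000
  Legal: 70000 = 70000
  Marketing: 110000 = 110000
  Research: 120000 + 30000 = 150000
  Sales: 40000 + 120000 = 160000


7 groups:
Design, 80000
Engineering, 180000
HR, 30000
Legal, 70000
Marketing, 110000
Research, 150000
Sales, 160000


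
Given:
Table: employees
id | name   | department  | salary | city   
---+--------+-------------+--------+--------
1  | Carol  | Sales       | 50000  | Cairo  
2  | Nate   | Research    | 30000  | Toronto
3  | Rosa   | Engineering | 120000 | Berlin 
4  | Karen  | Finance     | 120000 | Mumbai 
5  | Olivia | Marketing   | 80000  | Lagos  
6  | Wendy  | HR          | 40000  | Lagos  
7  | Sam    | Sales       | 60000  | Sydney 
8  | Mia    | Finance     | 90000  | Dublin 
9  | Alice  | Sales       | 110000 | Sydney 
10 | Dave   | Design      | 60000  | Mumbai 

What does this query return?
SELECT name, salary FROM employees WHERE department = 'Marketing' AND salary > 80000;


Filtering: department = 'Marketing' AND salary > 80000
Matching: 0 rows

Empty result set (0 rows)


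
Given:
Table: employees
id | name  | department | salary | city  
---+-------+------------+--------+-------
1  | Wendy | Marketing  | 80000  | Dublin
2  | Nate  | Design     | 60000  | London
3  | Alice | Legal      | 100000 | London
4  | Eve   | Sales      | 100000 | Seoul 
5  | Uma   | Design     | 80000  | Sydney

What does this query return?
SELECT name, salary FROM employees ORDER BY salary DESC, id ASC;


Sorting by salary DESC, then id ASC for ties

5 rows:
Alice, 100000
Eve, 100000
Wendy, 80000
Uma, 80000
Nate, 60000


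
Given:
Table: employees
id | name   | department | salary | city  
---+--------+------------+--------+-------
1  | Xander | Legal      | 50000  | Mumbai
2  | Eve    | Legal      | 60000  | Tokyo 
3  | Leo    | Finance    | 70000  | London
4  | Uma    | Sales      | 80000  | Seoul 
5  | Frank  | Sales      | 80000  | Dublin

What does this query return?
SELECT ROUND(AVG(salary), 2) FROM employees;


SUM(salary) = 340000
COUNT = 5
ROUND(AVG, 2) = ROUND(340000 / 5, 2) = 68000.0

68000.0


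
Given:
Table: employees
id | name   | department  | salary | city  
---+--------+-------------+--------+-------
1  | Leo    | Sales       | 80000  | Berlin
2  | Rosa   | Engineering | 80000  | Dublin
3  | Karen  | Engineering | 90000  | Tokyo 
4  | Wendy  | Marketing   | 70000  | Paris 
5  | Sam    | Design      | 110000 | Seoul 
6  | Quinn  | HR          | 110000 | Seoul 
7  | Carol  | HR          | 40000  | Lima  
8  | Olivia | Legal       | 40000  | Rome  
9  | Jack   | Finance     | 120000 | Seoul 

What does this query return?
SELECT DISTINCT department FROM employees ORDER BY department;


All 'department' values (row order): Sales, Engineering, Engineering, Marketing, Design, HR, HR, Legal, Finance
Removing duplicates leaves 7 unique value(s).

7 values:
Design
Engineering
Finance
HR
Legal
Marketing
Sales


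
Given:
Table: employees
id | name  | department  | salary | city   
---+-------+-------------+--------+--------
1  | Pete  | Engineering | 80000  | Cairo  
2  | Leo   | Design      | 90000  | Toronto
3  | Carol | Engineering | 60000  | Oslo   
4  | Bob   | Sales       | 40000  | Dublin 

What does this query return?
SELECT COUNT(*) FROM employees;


COUNT(*) counts all rows

4


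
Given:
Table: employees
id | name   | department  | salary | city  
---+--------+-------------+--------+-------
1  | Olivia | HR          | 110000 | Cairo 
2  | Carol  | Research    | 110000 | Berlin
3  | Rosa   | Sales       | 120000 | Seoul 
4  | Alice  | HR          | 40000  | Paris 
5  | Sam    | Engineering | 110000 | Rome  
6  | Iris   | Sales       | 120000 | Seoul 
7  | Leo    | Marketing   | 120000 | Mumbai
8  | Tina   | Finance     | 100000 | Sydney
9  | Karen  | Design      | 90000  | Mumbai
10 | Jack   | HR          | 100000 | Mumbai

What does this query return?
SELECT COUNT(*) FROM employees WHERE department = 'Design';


Counting rows where department = 'Design'
  Karen -> MATCH


1


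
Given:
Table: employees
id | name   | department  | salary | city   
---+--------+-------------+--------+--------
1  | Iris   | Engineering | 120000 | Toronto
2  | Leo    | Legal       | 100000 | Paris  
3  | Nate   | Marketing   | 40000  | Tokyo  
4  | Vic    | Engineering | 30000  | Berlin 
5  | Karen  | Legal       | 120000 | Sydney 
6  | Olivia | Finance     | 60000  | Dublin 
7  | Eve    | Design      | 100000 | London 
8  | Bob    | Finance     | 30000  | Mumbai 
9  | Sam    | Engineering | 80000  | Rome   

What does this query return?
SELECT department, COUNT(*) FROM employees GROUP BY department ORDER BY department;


Assigning each row to its department group:
  Iris -> Engineering
  Leo -> Legal
  Nate -> Marketing
  Vic -> Engineering
  Karen -> Legal
  Olivia -> Finance
  Eve -> Design
  Bob -> Finance
  Sam -> Engineering


5 groups:
Design, 1
Engineering, 3
Finance, 2
Legal, 2
Marketing, 1


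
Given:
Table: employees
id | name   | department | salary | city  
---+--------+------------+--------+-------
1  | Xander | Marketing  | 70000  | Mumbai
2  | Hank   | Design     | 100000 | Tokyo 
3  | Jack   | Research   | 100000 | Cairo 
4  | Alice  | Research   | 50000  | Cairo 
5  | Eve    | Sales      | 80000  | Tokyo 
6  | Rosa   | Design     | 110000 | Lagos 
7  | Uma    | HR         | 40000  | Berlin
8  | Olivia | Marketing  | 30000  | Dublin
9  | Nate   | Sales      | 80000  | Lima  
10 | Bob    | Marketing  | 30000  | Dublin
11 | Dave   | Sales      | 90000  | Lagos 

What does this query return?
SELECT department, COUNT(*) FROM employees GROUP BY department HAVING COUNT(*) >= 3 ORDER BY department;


Groups with count >= 3:
  Marketing: 3 -> PASS
  Sales: 3 -> PASS
  Design: 2 -> filtered out
  HR: 1 -> filtered out
  Research: 2 -> filtered out


2 groups:
Marketing, 3
Sales, 3


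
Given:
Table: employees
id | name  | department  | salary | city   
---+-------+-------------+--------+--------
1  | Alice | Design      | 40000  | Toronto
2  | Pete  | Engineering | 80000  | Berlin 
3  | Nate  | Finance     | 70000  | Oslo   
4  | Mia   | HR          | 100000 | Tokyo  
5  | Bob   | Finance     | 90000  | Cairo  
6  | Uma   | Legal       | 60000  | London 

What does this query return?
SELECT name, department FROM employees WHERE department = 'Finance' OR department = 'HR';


Filtering: department = 'Finance' OR 'HR'
Matching: 3 rows

3 rows:
Nate, Finance
Mia, HR
Bob, Finance


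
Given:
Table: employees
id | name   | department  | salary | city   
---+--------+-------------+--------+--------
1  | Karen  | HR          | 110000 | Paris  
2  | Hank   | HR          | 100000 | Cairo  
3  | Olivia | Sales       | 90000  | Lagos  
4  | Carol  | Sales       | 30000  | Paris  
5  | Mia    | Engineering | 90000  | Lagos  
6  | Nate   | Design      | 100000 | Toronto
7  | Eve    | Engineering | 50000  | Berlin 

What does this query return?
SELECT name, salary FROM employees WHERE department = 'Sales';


Filtering: department = 'Sales'
Matching rows: 2

2 rows:
Olivia, 90000
Carol, 30000


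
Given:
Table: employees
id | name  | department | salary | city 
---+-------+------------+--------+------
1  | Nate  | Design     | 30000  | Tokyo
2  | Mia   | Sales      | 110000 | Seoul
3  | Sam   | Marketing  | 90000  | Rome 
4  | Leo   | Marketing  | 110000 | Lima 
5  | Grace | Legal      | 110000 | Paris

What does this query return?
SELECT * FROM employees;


SELECT * returns all 5 rows with all columns

5 rows:
1, Nate, Design, 30000, Tokyo
2, Mia, Sales, 110000, Seoul
3, Sam, Marketing, 90000, Rome
4, Leo, Marketing, 110000, Lima
5, Grace, Legal, 110000, Paris


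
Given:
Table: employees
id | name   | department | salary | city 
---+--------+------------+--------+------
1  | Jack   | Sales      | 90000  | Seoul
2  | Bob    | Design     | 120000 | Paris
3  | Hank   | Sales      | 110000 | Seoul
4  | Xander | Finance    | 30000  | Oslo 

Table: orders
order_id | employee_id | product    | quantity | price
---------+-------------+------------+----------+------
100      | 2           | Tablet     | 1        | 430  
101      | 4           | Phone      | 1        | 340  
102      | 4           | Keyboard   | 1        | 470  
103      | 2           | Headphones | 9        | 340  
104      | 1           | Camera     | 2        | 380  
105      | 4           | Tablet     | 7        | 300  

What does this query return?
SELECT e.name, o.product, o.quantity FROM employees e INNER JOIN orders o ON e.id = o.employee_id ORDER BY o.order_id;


Joining employees.id = orders.employee_id:
  employee Bob (id=2) -> order Tablet
  employee Xander (id=4) -> order Phone
  employee Xander (id=4) -> order Keyboard
  employee Bob (id=2) -> order Headphones
  employee Jack (id=1) -> order Camera
  employee Xander (id=4) -> order Tablet


6 rows:
Bob, Tablet, 1
Xander, Phone, 1
Xander, Keyboard, 1
Bob, Headphones, 9
Jack, Camera, 2
Xander, Tablet, 7


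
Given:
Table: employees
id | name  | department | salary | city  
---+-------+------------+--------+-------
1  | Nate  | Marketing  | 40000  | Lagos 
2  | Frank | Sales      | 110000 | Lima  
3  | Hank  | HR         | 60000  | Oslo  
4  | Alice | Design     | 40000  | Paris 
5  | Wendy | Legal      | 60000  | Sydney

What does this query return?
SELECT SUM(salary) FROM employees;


SUM(salary) = 40000 + 110000 + 60000 + 40000 + 60000 = 310000

310000


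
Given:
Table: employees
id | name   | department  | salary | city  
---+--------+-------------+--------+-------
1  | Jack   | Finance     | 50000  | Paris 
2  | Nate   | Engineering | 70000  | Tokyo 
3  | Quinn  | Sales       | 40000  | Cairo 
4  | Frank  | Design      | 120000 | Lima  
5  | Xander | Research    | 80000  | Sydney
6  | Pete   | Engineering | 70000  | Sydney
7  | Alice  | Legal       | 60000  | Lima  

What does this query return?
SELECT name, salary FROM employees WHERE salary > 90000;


Filtering: salary > 90000
Matching: 1 rows

1 rows:
Frank, 120000


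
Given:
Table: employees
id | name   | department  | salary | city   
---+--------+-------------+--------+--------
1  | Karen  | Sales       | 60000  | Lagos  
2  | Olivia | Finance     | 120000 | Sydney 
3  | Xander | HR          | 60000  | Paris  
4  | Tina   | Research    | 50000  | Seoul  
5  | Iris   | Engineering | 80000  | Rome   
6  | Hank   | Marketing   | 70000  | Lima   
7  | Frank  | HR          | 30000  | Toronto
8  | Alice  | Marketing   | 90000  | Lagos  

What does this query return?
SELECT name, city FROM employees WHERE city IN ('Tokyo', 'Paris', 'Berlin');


Filtering: city IN ('Tokyo', 'Paris', 'Berlin')
Matching: 1 rows

1 rows:
Xander, Paris


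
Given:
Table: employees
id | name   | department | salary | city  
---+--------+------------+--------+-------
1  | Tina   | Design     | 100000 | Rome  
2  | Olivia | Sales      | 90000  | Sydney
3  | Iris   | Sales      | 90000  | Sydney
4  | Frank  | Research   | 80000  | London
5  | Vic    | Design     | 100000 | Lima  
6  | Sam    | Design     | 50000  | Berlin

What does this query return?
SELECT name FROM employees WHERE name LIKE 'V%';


LIKE 'V%' matches names starting with 'V'
Matching: 1

1 rows:
Vic


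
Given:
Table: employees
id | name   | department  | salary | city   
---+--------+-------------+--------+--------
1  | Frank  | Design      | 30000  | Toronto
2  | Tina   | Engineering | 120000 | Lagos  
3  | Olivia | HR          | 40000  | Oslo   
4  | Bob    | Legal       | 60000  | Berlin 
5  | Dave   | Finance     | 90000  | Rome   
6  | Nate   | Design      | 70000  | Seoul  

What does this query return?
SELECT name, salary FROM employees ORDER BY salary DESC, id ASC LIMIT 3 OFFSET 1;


Sort by salary DESC (id ASC tiebreak), then skip 1 and take 3
Rows 2 through 4

3 rows:
Dave, 90000
Nate, 70000
Bob, 60000


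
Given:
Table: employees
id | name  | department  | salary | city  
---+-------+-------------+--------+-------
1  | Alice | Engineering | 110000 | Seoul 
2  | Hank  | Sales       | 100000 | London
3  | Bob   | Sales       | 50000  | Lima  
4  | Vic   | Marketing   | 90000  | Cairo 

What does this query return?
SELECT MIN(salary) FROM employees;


Salaries: 110000, 100000, 50000, 90000
MIN = 50000

50000


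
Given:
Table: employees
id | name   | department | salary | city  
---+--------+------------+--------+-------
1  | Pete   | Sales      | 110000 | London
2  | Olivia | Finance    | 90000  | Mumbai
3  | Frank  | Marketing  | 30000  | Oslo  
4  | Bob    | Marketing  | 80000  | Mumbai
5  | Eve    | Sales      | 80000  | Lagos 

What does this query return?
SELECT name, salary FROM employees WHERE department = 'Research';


Filtering: department = 'Research'
Matching rows: 0

Empty result set (0 rows)


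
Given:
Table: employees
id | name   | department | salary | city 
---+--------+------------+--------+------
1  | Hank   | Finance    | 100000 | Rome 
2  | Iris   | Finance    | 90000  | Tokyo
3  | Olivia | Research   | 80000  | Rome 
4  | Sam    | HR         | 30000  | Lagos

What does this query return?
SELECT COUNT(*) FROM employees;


COUNT(*) counts all rows

4


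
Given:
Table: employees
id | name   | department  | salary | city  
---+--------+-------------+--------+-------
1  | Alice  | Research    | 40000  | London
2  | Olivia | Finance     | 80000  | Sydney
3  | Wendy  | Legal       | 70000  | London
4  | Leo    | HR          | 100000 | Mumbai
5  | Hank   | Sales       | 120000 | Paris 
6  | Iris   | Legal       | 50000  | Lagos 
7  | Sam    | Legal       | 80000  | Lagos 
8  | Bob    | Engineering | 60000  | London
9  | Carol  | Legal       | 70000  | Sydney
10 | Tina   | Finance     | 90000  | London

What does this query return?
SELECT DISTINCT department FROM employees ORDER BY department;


All 'department' values (row order): Research, Finance, Legal, HR, Sales, Legal, Legal, Engineering, Legal, Finance
Removing duplicates leaves 6 unique value(s).

6 values:
Engineering
Finance
HR
Legal
Research
Sales


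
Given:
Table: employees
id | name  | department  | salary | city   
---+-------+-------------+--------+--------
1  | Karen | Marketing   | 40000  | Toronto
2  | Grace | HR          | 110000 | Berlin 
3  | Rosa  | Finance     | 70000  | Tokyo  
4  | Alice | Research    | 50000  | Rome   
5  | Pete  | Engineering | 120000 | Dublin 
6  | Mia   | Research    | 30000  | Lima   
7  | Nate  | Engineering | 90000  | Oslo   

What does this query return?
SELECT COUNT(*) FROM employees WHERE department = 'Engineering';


Counting rows where department = 'Engineering'
  Pete -> MATCH
  Nate -> MATCH


2


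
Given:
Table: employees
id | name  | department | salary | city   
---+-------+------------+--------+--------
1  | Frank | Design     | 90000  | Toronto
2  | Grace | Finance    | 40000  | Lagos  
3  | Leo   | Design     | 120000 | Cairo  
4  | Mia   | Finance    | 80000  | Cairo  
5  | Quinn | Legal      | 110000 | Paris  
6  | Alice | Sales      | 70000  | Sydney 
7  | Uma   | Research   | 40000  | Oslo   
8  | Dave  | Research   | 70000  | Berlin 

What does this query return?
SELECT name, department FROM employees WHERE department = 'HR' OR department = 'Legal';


Filtering: department = 'HR' OR 'Legal'
Matching: 1 rows

1 rows:
Quinn, Legal


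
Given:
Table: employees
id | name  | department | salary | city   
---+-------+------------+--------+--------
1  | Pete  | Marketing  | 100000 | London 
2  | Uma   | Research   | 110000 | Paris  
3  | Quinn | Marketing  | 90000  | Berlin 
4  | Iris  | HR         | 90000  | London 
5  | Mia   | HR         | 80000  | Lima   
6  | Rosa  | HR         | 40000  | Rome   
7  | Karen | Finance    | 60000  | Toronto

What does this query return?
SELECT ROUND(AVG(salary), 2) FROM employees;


SUM(salary) = 570000
COUNT = 7
ROUND(AVG, 2) = ROUND(570000 / 7, 2) = 81428.57

81428.57


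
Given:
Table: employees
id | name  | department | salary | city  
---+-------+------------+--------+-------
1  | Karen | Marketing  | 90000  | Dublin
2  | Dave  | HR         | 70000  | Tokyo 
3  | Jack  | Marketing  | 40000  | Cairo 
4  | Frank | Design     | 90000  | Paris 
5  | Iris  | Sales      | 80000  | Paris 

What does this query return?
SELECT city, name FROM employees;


Projecting columns: city, name

5 rows:
Dublin, Karen
Tokyo, Dave
Cairo, Jack
Paris, Frank
Paris, Iris


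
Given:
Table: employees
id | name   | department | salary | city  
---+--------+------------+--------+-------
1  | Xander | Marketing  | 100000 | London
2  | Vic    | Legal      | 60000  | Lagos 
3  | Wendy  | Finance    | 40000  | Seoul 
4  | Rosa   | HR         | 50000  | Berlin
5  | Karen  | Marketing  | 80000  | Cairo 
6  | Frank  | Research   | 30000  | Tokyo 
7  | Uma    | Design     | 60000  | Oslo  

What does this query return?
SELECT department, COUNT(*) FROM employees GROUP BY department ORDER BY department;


Assigning each row to its department group:
  Xander -> Marketing
  Vic -> Legal
  Wendy -> Finance
  Rosa -> HR
  Karen -> Marketing
  Frank -> Research
  Uma -> Design


6 groups:
Design, 1
Finance, 1
HR, 1
Legal, 1
Marketing, 2
Research, 1


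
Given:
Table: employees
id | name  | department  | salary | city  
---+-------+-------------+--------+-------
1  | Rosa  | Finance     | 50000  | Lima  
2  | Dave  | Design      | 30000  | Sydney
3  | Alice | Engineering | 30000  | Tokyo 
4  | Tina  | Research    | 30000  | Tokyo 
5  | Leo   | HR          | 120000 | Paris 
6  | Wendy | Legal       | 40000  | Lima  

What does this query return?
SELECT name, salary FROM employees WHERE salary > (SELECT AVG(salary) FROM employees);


Subquery: AVG(salary) = 50000.0
Filtering: salary > 50000.0
  Leo (120000) -> MATCH


1 rows:
Leo, 120000
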